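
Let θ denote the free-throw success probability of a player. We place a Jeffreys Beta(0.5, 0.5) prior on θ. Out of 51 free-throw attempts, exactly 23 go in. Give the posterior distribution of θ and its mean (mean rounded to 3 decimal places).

The binomial likelihood is conjugate to the Beta prior: with 23 successes and 28 failures, the posterior is Beta(0.5+23, 0.5+28) = Beta(23.5, 28.5).
E[θ | data] = 23.5/(23.5+28.5) = 0.452.

Posterior: Beta(23.5, 28.5); mean ≈ 0.452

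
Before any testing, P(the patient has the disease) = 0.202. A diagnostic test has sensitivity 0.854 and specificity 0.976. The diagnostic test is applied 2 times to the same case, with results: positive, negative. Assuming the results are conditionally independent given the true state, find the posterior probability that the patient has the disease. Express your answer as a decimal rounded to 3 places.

With H the event that the patient has the disease, the joint likelihood of the observed sequence is P(data|H) = 0.854·0.146 = 0.12468 and P(data|¬H) = 0.024·0.976 = 0.023424.
Bayes: P(H|data) = 0.202·0.12468 / (0.202·0.12468 + 0.798·0.023424) = 0.025186/0.043879 = 0.5740.

Posterior P(H) ≈ 0.574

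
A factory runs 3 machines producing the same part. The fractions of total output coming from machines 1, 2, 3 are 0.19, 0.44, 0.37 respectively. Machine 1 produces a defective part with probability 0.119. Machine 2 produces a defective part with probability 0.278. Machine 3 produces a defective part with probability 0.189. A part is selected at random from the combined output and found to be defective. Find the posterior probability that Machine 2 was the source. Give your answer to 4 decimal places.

Tabulate prior·likelihood by source: [1] prior 0.19, lik 0.119, product 0.02261; [2] prior 0.44, lik 0.278, product 0.1223; [3] prior 0.37, lik 0.189, product 0.06993.
Normalizing constant = 0.21486; the posterior for Machine 2 is its product over the sum, 0.1223/0.21486 = 0.5693.

Posterior probability ≈ 0.5693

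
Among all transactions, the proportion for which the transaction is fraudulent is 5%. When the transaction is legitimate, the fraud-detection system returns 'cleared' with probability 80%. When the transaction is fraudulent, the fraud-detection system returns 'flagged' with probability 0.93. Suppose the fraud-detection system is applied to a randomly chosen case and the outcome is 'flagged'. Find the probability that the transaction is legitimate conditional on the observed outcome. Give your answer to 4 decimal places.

Let H be the event that the transaction is fraudulent. P(H) = 0.05, so P(¬H) = 0.95. With E the 'flagged' result, P(E|H) = 0.93 and P(E|¬H) = 0.2.
P(E) = 0.93·0.05 + 0.2·0.95 = 0.046500 + 0.19000 = 0.23650.
By Bayes' theorem, P(H|E) = 0.046500 / 0.23650 = 0.1966. Hence P(¬H|E) = 1 − 0.1966 = 0.8034.

P(¬H | E) ≈ 0.8034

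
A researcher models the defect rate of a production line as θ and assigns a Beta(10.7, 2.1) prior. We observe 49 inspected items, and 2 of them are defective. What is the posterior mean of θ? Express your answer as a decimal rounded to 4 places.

Posterior mean ≈ 0.2055

The binomial likelihood is conjugate to the Beta prior: with 2 successes and 47 failures, the posterior is Beta(10.7+2, 2.1+47) = Beta(12.7, 49.1).
Posterior mean = α/(α+β) = 12.7/61.8 = 0.2055.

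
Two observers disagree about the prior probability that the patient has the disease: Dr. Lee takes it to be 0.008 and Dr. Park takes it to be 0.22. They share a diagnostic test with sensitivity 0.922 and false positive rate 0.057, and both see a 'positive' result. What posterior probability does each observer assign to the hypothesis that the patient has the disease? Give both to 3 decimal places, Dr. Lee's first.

The likelihood ratio for a 'positive' result is 0.922/0.057 = 16.175.
Dr. Lee: prior odds 0.008/0.992 = 0.0080645; posterior odds 0.13045; posterior probability 0.115.
Dr. Park: prior odds 0.22/0.78 = 0.28205; posterior odds 4.5623; posterior probability 0.820.

Dr. Lee: 0.115; Dr. Park: 0.820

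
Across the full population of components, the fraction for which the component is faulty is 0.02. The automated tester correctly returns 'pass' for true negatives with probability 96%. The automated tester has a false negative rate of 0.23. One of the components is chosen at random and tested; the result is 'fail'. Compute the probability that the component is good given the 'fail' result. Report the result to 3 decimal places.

Let H be the event that the component is faulty. P(H) = 0.02, so P(¬H) = 0.98. With E the 'fail' result, P(E|H) = 0.77 and P(E|¬H) = 0.04.
P(E) = 0.77·0.02 + 0.04·0.98 = 0.015400 + 0.039200 = 0.054600.
By Bayes' theorem, P(H|E) = 0.015400 / 0.054600 = 0.282. Hence P(¬H|E) = 1 − 0.282 = 0.718.

P(¬H | E) ≈ 0.718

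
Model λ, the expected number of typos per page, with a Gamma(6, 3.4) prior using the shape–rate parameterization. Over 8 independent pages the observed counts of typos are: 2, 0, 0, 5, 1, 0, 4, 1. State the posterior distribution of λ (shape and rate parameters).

The Poisson likelihood adds the total count to the shape and the number of exposure periods to the rate. Here ∑xᵢ = 13 and n = 8, so shape 6→19 and rate 3.4→11.4.

Posterior: Gamma(shape=19, rate=11.4)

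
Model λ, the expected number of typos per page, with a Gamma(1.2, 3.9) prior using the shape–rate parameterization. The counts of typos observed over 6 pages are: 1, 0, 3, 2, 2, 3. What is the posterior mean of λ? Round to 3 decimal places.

Posterior mean ≈ 1.232

The Poisson likelihood adds the total count to the shape and the number of exposure periods to the rate. Here ∑xᵢ = 11 and n = 6, so shape 1.2→12.2 and rate 3.9→9.9.
E[λ | data] = 12.2/9.9 = 1.232.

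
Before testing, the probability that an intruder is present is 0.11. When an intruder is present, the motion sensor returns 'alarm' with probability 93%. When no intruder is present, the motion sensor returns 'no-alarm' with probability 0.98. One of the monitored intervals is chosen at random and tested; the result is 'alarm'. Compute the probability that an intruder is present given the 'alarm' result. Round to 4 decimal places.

P(H | E) ≈ 0.8518

Let H be the event that an intruder is present. P(H) = 0.11, so P(¬H) = 0.89. With E the 'alarm' result, P(E|H) = 0.93 and P(E|¬H) = 0.02.
P(E) = 0.93·0.11 + 0.02·0.89 = 0.10230 + 0.017800 = 0.12010.
By Bayes' theorem, P(H|E) = 0.10230 / 0.12010 = 0.8518.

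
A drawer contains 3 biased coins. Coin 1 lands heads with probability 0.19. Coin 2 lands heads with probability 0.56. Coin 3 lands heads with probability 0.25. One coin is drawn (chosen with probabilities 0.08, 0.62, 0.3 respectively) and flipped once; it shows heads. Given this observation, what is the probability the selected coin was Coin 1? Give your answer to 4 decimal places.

Tabulate prior·likelihood by source: [1] prior 0.08, lik 0.19, product 0.01520; [2] prior 0.62, lik 0.56, product 0.3472; [3] prior 0.3, lik 0.25, product 0.07500.
Normalizing constant = 0.43740; the posterior for Coin 1 is its product over the sum, 0.01520/0.43740 = 0.0348.

Posterior probability ≈ 0.0348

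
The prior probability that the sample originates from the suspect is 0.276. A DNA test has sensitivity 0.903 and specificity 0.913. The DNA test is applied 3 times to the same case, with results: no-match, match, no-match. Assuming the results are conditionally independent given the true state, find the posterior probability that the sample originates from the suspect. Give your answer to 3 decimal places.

Posterior P(H) ≈ 0.043

Let H be the event that the sample originates from the suspect; start with P(H) = 0.276. P('match'|H) = 0.903, P('match'|¬H) = 0.087.
Update on result 1 ('no-match'): P(H) ← 0.097·0.2760 / (0.097·0.2760 + 0.913·0.7240) = 0.026772/0.68778 = 0.0389.
Update on result 2 ('match'): P(H) ← 0.903·0.0389 / (0.903·0.0389 + 0.087·0.9611) = 0.035149/0.11876 = 0.2960.
Update on result 3 ('no-match'): P(H) ← 0.097·0.2960 / (0.097·0.2960 + 0.913·0.7040) = 0.028708/0.67149 = 0.0428.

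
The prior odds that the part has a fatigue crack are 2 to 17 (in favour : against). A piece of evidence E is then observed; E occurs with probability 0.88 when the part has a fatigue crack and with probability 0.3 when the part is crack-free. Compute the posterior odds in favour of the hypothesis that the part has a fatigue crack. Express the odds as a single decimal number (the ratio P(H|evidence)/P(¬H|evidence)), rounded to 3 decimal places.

Posterior odds ≈ 0.345

Prior odds = 2/17 = 0.11765. In log-odds, ln(0.11765) = -2.1401.
Add log likelihood ratio: ln(2.9333) = 1.0761.
Posterior log-odds = -1.0639, so posterior odds = exp(-1.0639) = 0.34510.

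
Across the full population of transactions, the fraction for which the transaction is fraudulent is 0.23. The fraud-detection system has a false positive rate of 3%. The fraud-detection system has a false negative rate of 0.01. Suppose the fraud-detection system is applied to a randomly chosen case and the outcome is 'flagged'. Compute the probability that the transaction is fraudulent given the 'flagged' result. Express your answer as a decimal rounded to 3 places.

P(H | E) ≈ 0.908

Write H for 'the transaction is fraudulent'. Prior odds H:¬H = 0.23/0.77 = 0.29870. For the 'flagged' outcome, the likelihood ratio is 0.99/0.03 = 33.000.
Posterior odds = 0.29870 × 33.000 = 9.8571, so P(H|E) = 9.8571/(1+9.8571) = 0.908.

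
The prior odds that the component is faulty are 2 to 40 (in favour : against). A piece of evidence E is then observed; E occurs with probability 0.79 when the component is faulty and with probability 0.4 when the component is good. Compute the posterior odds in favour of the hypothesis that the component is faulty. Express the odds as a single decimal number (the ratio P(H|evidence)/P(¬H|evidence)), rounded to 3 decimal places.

Prior odds = 2/40 = 0.050000. In log-odds, ln(0.050000) = -2.9957.
Add log likelihood ratio: ln(1.9750) = 0.68057.
Posterior log-odds = -2.3152, so posterior odds = exp(-2.3152) = 0.098750.

Posterior odds ≈ 0.099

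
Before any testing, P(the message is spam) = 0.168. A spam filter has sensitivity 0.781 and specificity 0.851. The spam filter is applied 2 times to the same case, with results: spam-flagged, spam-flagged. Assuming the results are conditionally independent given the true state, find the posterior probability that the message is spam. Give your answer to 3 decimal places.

With H the event that the message is spam, the joint likelihood of the observed sequence is P(data|H) = 0.781·0.781 = 0.60996 and P(data|¬H) = 0.149·0.149 = 0.022201.
Bayes: P(H|data) = 0.168·0.60996 / (0.168·0.60996 + 0.832·0.022201) = 0.10247/0.12094 = 0.8473.

Posterior P(H) ≈ 0.847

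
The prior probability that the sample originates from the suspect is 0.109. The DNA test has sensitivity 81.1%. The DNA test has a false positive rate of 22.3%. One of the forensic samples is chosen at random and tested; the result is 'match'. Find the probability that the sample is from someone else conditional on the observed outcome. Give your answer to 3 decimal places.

P(¬H | E) ≈ 0.692

Let H be the event that the sample originates from the suspect. P(H) = 0.109, so P(¬H) = 0.891. With E the 'match' result, P(E|H) = 0.811 and P(E|¬H) = 0.223.
P(E) = 0.811·0.109 + 0.223·0.891 = 0.088399 + 0.19869 = 0.28709.
By Bayes' theorem, P(H|E) = 0.088399 / 0.28709 = 0.308. Hence P(¬H|E) = 1 − 0.308 = 0.692.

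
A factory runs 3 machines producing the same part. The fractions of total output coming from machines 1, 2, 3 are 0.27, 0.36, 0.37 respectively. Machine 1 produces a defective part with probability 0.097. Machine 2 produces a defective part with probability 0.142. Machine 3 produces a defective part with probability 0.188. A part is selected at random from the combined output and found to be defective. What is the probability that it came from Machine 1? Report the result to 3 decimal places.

Posterior probability ≈ 0.178

P(defective|M1) = 0.097; P(defective|M2) = 0.142; P(defective|M3) = 0.188.
Prior × likelihood for each source: 0.27·0.097=0.02619, 0.36·0.142=0.05112, 0.37·0.188=0.06956. Summing gives P(defective) = 0.14687.
P(Machine 1 | defective) = 0.02619 / 0.14687 = 0.178.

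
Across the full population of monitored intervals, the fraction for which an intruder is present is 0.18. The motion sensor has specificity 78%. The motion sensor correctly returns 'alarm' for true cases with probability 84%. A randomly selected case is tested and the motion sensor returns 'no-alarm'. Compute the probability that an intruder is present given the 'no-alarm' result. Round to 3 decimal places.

Let H be the event that an intruder is present. P(H) = 0.18, so P(¬H) = 0.82. With E the 'no-alarm' result, P(E|H) = 0.16 and P(E|¬H) = 0.78.
P(E) = 0.16·0.18 + 0.78·0.82 = 0.028800 + 0.63960 = 0.66840.
By Bayes' theorem, P(H|E) = 0.028800 / 0.66840 = 0.043.

P(H | E) ≈ 0.043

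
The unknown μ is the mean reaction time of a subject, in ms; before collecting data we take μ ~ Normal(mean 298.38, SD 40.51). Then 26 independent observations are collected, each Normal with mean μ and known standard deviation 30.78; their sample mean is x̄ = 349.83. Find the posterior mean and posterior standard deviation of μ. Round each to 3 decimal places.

Posterior mean ≈ 348.712; posterior SD ≈ 5.971

Prior precision 1/τ₀² = 1/40.51² = 0.00060936; data precision n/σ² = 26/30.78² = 0.0274433.
Posterior precision = 0.00060936 + 0.0274433 = 0.0280526, giving posterior SD = 1/√0.0280526 = 5.971.
Posterior mean = (0.00060936·298.38 + 0.0274433·349.83) / 0.0280526 = 348.712.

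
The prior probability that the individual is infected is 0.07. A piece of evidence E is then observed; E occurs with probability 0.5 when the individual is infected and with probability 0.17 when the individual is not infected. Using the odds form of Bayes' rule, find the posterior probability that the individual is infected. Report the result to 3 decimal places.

Posterior probability ≈ 0.181

Prior odds = 0.07/(1−0.07) = 0.075269. In log-odds, ln(0.075269) = -2.5867.
Add log likelihood ratio: ln(2.9412) = 1.0788.
Posterior log-odds = -1.5079, so posterior odds = exp(-1.5079) = 0.22138. Converting, P(H|E) = 0.22138/1.2214 = 0.181.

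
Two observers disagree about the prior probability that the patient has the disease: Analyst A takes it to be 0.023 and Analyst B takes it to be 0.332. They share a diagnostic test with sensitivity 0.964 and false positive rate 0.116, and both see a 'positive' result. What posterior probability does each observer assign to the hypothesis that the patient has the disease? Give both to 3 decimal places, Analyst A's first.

P('+'|H) = 0.964, P('+'|¬H) = 0.116.
Analyst A: numerator 0.964·0.023 = 0.022172; evidence = 0.022172+0.116·0.977 = 0.13550; posterior = 0.164.
Analyst B: numerator 0.964·0.332 = 0.32005; evidence = 0.32005+0.116·0.668 = 0.39754; posterior = 0.805.

Analyst A: 0.164; Analyst B: 0.805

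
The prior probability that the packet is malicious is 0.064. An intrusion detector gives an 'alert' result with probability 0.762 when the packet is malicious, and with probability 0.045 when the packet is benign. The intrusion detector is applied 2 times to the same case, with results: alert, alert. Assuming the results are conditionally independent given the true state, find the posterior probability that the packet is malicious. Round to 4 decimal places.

Posterior P(H) ≈ 0.9515

Let H be the event that the packet is malicious; start with P(H) = 0.064. P('alert'|H) = 0.762, P('alert'|¬H) = 0.045.
Update on result 1 ('alert'): P(H) ← 0.762·0.0640 / (0.762·0.0640 + 0.045·0.9360) = 0.048768/0.090888 = 0.5366.
Update on result 2 ('alert'): P(H) ← 0.762·0.5366 / (0.762·0.5366 + 0.045·0.4634) = 0.40887/0.42972 = 0.9515.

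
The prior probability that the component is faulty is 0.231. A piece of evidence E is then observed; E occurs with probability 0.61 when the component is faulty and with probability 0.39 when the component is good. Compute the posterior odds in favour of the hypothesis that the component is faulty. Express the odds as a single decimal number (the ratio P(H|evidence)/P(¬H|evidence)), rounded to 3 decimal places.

Prior odds = 0.231/(1−0.231) = 0.30039.
Likelihood ratio for E = 0.61/0.39 = 1.5641.
Posterior odds = prior odds × LR = 0.46984.

Posterior odds ≈ 0.470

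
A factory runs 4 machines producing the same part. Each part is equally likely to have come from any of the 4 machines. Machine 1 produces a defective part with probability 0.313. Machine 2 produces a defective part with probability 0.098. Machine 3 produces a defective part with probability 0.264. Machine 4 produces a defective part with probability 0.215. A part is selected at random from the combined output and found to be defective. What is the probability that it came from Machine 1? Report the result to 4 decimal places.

Posterior probability ≈ 0.3517

Tabulate prior·likelihood by source: [1] prior 0.25, lik 0.313, product 0.07825; [2] prior 0.25, lik 0.098, product 0.02450; [3] prior 0.25, lik 0.264, product 0.06600; [4] prior 0.25, lik 0.215, product 0.05375.
Normalizing constant = 0.22250; the posterior for Machine 1 is its product over the sum, 0.07825/0.22250 = 0.3517.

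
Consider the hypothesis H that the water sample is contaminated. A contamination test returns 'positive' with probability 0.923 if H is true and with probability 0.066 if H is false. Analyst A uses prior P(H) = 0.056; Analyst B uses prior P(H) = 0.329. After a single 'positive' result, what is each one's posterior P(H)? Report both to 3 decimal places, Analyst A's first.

Analyst A: 0.453; Analyst B: 0.873

The likelihood ratio for a 'positive' result is 0.923/0.066 = 13.985.
Analyst A: prior odds 0.056/0.944 = 0.059322; posterior odds 0.82961; posterior probability 0.453.
Analyst B: prior odds 0.329/0.671 = 0.49031; posterior odds 6.8570; posterior probability 0.873.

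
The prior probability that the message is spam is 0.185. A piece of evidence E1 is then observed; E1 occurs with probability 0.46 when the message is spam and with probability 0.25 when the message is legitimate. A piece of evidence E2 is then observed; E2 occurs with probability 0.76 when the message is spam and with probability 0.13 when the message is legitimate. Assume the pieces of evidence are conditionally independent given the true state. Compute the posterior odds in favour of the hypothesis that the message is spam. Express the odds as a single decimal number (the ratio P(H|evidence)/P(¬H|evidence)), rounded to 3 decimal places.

Prior odds = 0.185/(1−0.185) = 0.22699.
Likelihood ratio for E1 = 0.46/0.25 = 1.8400.
Likelihood ratio for E2 = 0.76/0.13 = 5.8462.
Posterior odds = prior odds × LR₁ × LR₂ = 2.4418.

Posterior odds ≈ 2.442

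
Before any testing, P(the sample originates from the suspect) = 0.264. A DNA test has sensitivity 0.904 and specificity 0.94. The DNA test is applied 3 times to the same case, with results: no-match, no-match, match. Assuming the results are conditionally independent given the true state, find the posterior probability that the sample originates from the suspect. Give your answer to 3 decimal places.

Let H be the event that the sample originates from the suspect; start with P(H) = 0.264. P('match'|H) = 0.904, P('match'|¬H) = 0.06.
Update on result 1 ('no-match'): P(H) ← 0.096·0.2640 / (0.096·0.2640 + 0.94·0.7360) = 0.025344/0.71718 = 0.0353.
Update on result 2 ('no-match'): P(H) ← 0.096·0.0353 / (0.096·0.0353 + 0.94·0.9647) = 0.0033925/0.91017 = 0.0037.
Update on result 3 ('match'): P(H) ← 0.904·0.0037 / (0.904·0.0037 + 0.06·0.9963) = 0.0033695/0.063146 = 0.0534.

Posterior P(H) ≈ 0.053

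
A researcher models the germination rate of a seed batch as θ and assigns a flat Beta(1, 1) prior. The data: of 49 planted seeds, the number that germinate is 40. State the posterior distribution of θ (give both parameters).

The binomial likelihood is conjugate to the Beta prior: with 40 successes and 9 failures, the posterior is Beta(1+40, 1+9) = Beta(41, 10).

Posterior: Beta(41, 10)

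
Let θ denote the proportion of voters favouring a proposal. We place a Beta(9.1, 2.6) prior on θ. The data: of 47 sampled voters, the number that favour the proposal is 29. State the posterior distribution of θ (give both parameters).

The binomial likelihood is conjugate to the Beta prior: with 29 successes and 18 failures, the posterior is Beta(9.1+29, 2.6+18) = Beta(38.1, 20.6).

Posterior: Beta(38.1, 20.6)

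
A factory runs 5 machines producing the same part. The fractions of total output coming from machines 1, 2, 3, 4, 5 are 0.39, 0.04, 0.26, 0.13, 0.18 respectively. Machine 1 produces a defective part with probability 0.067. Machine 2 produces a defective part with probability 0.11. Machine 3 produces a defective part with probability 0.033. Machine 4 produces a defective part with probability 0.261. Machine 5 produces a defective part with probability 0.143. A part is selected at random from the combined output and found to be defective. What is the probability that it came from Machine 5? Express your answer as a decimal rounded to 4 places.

Posterior probability ≈ 0.2606

P(defective|M1) = 0.067; P(defective|M2) = 0.11; P(defective|M3) = 0.033; P(defective|M4) = 0.261; P(defective|M5) = 0.143.
Prior × likelihood for each source: 0.39·0.067=0.02613, 0.04·0.11=0.004400, 0.26·0.033=0.008580, 0.13·0.261=0.03393, 0.18·0.143=0.02574. Summing gives P(defective) = 0.098780.
P(Machine 5 | defective) = 0.02574 / 0.098780 = 0.2606.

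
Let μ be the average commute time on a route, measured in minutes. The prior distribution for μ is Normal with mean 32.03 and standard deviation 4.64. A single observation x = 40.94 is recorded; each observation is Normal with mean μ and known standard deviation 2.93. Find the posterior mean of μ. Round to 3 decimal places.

Posterior mean ≈ 38.400

Prior precision 1/τ₀² = 1/4.64² = 0.0464477; data precision n/σ² = 1/2.93² = 0.116484.
Posterior precision = 0.0464477 + 0.116484 = 0.162931.
Posterior mean = (0.0464477·32.03 + 0.116484·40.94) / 0.162931 = 38.400.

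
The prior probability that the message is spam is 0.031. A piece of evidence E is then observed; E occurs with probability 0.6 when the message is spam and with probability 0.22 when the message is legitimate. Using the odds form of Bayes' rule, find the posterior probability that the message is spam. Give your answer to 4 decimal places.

Prior odds = 0.031/(1−0.031) = 0.031992. In log-odds, ln(0.031992) = -3.4423.
Add log likelihood ratio: ln(2.7273) = 1.0033.
Posterior log-odds = -2.4390, so posterior odds = exp(-2.4390) = 0.087250. Converting, P(H|E) = 0.087250/1.0873 = 0.0802.

Posterior probability ≈ 0.0802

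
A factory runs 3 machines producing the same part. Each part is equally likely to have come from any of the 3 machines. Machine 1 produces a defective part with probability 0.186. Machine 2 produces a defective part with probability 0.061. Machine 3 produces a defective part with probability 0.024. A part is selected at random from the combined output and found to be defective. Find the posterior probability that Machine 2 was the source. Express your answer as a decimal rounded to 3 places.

P(defective|M1) = 0.186; P(defective|M2) = 0.061; P(defective|M3) = 0.024.
Prior × likelihood for each source: 0.333333·0.186=0.06200, 0.333333·0.061=0.02033, 0.333333·0.024=0.008000. Summing gives P(defective) = 0.090333.
P(Machine 2 | defective) = 0.02033 / 0.090333 = 0.225.

Posterior probability ≈ 0.225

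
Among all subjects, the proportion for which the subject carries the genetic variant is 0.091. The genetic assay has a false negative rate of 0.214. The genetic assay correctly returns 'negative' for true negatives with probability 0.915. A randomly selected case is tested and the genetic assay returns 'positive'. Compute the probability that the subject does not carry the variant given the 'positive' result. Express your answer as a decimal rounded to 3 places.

Let H be the event that the subject carries the genetic variant. P(H) = 0.091, so P(¬H) = 0.909. With E the 'positive' result, P(E|H) = 0.786 and P(E|¬H) = 0.085.
P(E) = 0.786·0.091 + 0.085·0.909 = 0.071526 + 0.077265 = 0.14879.
By Bayes' theorem, P(H|E) = 0.071526 / 0.14879 = 0.481. Hence P(¬H|E) = 1 − 0.481 = 0.519.

P(¬H | E) ≈ 0.519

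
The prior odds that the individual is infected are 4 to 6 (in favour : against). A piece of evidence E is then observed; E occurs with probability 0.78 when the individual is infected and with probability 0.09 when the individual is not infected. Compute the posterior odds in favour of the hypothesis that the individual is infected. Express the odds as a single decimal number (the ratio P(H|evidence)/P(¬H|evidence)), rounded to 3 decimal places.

Prior odds = 4/6 = 0.66667. In log-odds, ln(0.66667) = -0.40547.
Add log likelihood ratio: ln(8.6667) = 2.1595.
Posterior log-odds = 1.7540, so posterior odds = exp(1.7540) = 5.7778.

Posterior odds ≈ 5.778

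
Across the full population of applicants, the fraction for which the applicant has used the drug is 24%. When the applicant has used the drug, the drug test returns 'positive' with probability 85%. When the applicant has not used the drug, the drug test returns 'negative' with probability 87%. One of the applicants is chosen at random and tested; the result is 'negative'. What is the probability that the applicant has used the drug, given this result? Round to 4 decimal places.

Let H be the event that the applicant has used the drug. P(H) = 0.24, so P(¬H) = 0.76. With E the 'negative' result, P(E|H) = 0.15 and P(E|¬H) = 0.87.
P(E) = 0.15·0.24 + 0.87·0.76 = 0.036000 + 0.66120 = 0.69720.
By Bayes' theorem, P(H|E) = 0.036000 / 0.69720 = 0.0516.

P(H | E) ≈ 0.0516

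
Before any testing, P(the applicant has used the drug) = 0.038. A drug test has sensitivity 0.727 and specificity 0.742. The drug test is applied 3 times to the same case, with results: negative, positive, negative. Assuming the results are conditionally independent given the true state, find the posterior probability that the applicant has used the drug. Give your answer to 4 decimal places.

With H the event that the applicant has used the drug, the joint likelihood of the observed sequence is P(data|H) = 0.273·0.727·0.273 = 0.054183 and P(data|¬H) = 0.742·0.258·0.742 = 0.14205.
Bayes: P(H|data) = 0.038·0.054183 / (0.038·0.054183 + 0.962·0.14205) = 0.0020589/0.13871 = 0.0148.

Posterior P(H) ≈ 0.0148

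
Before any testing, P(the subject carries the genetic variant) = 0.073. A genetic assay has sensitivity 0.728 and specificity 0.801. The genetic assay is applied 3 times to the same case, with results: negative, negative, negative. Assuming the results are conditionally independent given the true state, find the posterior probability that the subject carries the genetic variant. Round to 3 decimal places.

Let H be the event that the subject carries the genetic variant; start with P(H) = 0.073. P('positive'|H) = 0.728, P('positive'|¬H) = 0.199.
Update on result 1 ('negative'): P(H) ← 0.272·0.0730 / (0.272·0.0730 + 0.801·0.9270) = 0.019856/0.76238 = 0.0260.
Update on result 2 ('negative'): P(H) ← 0.272·0.0260 / (0.272·0.0260 + 0.801·0.9740) = 0.0070841/0.78722 = 0.0090.
Update on result 3 ('negative'): P(H) ← 0.272·0.0090 / (0.272·0.0090 + 0.801·0.9910) = 0.0024477/0.79624 = 0.0031.

Posterior P(H) ≈ 0.003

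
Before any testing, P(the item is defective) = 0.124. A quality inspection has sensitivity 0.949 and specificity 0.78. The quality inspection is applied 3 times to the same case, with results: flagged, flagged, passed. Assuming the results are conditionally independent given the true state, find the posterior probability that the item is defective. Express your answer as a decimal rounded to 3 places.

With H the event that the item is defective, the joint likelihood of the observed sequence is P(data|H) = 0.949·0.949·0.051 = 0.045931 and P(data|¬H) = 0.22·0.22·0.78 = 0.037752.
Bayes: P(H|data) = 0.124·0.045931 / (0.124·0.045931 + 0.876·0.037752) = 0.0056954/0.038766 = 0.1469.

Posterior P(H) ≈ 0.147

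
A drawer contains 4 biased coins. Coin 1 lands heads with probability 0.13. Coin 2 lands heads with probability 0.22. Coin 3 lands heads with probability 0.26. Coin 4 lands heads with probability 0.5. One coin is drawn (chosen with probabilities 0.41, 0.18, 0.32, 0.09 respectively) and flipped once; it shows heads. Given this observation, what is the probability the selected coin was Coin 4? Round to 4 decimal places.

P(heads|C1) = 0.13; P(heads|C2) = 0.22; P(heads|C3) = 0.26; P(heads|C4) = 0.5.
Prior × likelihood for each source: 0.41·0.13=0.05330, 0.18·0.22=0.03960, 0.32·0.26=0.08320, 0.09·0.5=0.04500. Summing gives P(heads) = 0.22110.
P(Coin 4 | heads) = 0.04500 / 0.22110 = 0.2035.

Posterior probability ≈ 0.2035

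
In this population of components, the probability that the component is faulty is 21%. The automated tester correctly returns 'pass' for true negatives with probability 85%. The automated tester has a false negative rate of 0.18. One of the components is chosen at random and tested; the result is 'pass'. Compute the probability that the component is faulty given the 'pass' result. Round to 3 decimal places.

P(H | E) ≈ 0.053

Write H for 'the component is faulty'. Prior odds H:¬H = 0.21/0.79 = 0.26582. For the 'pass' outcome, the likelihood ratio is 0.18/0.85 = 0.21176.
Posterior odds = 0.26582 × 0.21176 = 0.056292, so P(H|E) = 0.056292/(1+0.056292) = 0.053.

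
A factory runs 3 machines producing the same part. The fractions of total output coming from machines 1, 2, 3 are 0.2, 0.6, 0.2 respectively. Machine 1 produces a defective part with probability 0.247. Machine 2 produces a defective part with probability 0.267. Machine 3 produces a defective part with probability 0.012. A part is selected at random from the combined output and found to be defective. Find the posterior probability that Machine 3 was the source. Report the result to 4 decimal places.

Posterior probability ≈ 0.0113

Tabulate prior·likelihood by source: [1] prior 0.2, lik 0.247, product 0.04940; [2] prior 0.6, lik 0.267, product 0.1602; [3] prior 0.2, lik 0.012, product 0.002400.
Normalizing constant = 0.21200; the posterior for Machine 3 is its product over the sum, 0.002400/0.21200 = 0.0113.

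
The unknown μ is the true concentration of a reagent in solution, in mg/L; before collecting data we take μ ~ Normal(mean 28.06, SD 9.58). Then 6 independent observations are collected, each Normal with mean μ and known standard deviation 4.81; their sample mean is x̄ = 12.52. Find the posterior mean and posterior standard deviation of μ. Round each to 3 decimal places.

Posterior mean ≈ 13.147; posterior SD ≈ 1.924

Prior precision 1/τ₀² = 1/9.58² = 0.0108960; data precision n/σ² = 6/4.81² = 0.259335.
Posterior precision = 0.0108960 + 0.259335 = 0.270231, giving posterior SD = 1/√0.270231 = 1.924.
Posterior mean = (0.0108960·28.06 + 0.259335·12.52) / 0.270231 = 13.147.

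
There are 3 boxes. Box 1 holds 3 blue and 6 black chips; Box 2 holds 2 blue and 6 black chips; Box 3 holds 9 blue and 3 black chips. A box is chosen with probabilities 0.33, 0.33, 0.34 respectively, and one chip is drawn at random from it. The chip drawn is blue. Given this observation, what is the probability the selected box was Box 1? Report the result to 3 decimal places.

P(blue|Box 1) = 0.3333; P(blue|Box 2) = 0.25; P(blue|Box 3) = 0.75.
Prior × likelihood for each source: 0.33·0.3333=0.1100, 0.33·0.25=0.08250, 0.34·0.75=0.2550. Summing gives P(blue) = 0.44750.
P(Box 1 | blue) = 0.1100 / 0.44750 = 0.246.

Posterior probability ≈ 0.246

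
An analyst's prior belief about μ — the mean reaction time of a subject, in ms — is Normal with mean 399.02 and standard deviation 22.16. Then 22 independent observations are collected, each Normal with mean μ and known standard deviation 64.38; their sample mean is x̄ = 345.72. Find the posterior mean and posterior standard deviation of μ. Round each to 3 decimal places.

Posterior mean ≈ 360.499; posterior SD ≈ 11.669

Prior precision 1/τ₀² = 1/22.16² = 0.00203639; data precision n/σ² = 22/64.38² = 0.00530788.
Posterior precision = 0.00203639 + 0.00530788 = 0.00734426, giving posterior SD = 1/√0.00734426 = 11.669.
Posterior mean = (0.00203639·399.02 + 0.00530788·345.72) / 0.00734426 = 360.499.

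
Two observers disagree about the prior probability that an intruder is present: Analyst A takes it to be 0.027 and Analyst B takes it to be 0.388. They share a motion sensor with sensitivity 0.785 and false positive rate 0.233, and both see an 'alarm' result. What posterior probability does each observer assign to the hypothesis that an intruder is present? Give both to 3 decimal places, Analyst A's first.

Analyst A: 0.085; Analyst B: 0.681

P('+'|H) = 0.785, P('+'|¬H) = 0.233.
Analyst A: numerator 0.785·0.027 = 0.021195; evidence = 0.021195+0.233·0.973 = 0.24790; posterior = 0.085.
Analyst B: numerator 0.785·0.388 = 0.30458; evidence = 0.30458+0.233·0.612 = 0.44718; posterior = 0.681.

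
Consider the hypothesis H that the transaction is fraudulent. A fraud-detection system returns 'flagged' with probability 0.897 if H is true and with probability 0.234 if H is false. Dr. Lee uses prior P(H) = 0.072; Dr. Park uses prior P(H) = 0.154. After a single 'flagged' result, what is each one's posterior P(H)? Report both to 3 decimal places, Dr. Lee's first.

P('+'|H) = 0.897, P('+'|¬H) = 0.234.
Dr. Lee: numerator 0.897·0.072 = 0.064584; evidence = 0.064584+0.234·0.928 = 0.28174; posterior = 0.229.
Dr. Park: numerator 0.897·0.154 = 0.13814; evidence = 0.13814+0.234·0.846 = 0.33610; posterior = 0.411.

Dr. Lee: 0.229; Dr. Park: 0.411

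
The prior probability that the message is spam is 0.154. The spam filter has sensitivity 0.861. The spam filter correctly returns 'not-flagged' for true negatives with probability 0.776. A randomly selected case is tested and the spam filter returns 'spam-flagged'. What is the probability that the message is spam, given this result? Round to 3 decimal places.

Let H be the event that the message is spam. P(H) = 0.154, so P(¬H) = 0.846. With E the 'spam-flagged' result, P(E|H) = 0.861 and P(E|¬H) = 0.224.
P(E) = 0.861·0.154 + 0.224·0.846 = 0.13259 + 0.18950 = 0.32210.
By Bayes' theorem, P(H|E) = 0.13259 / 0.32210 = 0.412.

P(H | E) ≈ 0.412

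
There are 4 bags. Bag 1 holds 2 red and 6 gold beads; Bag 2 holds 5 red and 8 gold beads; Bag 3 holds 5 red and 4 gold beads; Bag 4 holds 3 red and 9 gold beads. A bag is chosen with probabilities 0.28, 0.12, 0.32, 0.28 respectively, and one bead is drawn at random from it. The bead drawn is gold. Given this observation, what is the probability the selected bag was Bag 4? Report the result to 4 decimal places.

P(gold|Bag 1) = 0.75; P(gold|Bag 2) = 0.6154; P(gold|Bag 3) = 0.4444; P(gold|Bag 4) = 0.75.
Prior × likelihood for each source: 0.28·0.75=0.2100, 0.12·0.6154=0.07385, 0.32·0.4444=0.1422, 0.28·0.75=0.2100. Summing gives P(gold) = 0.63607.
P(Bag 4 | gold) = 0.2100 / 0.63607 = 0.3302.

Posterior probability ≈ 0.3302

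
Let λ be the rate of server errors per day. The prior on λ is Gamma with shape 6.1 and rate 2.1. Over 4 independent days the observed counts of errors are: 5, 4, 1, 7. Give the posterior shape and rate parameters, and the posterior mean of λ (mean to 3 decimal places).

Total count ∑xᵢ = 17 over n = 4 days.
Gamma is conjugate to the Poisson likelihood: posterior is Gamma(shape = 6.1+17 = 23.1, rate = 2.1+4 = 6.1).
E[λ | data] = 23.1/6.1 = 3.787.

Posterior: Gamma(shape=23.1, rate=6.1); mean ≈ 3.787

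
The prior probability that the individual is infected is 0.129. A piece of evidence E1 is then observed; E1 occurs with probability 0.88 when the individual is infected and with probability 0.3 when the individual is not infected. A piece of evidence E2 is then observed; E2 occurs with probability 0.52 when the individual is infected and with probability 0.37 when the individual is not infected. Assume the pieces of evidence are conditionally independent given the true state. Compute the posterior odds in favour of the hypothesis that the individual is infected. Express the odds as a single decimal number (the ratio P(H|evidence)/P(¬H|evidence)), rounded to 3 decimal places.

Posterior odds ≈ 0.611

Prior odds = 0.129/(1−0.129) = 0.14811. In log-odds, ln(0.14811) = -1.9098.
Add log likelihood ratios: ln(2.9333) + ln(1.4054) = 1.4165.
Posterior log-odds = -0.49336, so posterior odds = exp(-0.49336) = 0.61057.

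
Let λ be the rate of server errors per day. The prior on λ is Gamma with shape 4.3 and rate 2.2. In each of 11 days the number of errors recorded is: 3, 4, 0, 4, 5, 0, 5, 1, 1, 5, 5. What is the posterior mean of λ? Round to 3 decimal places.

Total count ∑xᵢ = 33 over n = 11 days.
Gamma is conjugate to the Poisson likelihood: posterior is Gamma(shape = 4.3+33 = 37.3, rate = 2.2+11 = 13.2).
Posterior mean = shape/rate = 37.3/13.2 = 2.826.

Posterior mean ≈ 2.826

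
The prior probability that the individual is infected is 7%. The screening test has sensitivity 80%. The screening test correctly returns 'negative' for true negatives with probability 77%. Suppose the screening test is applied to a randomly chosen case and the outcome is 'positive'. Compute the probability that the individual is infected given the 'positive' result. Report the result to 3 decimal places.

P(H | E) ≈ 0.207

Write H for 'the individual is infected'. Prior odds H:¬H = 0.07/0.93 = 0.075269. For the 'positive' outcome, the likelihood ratio is 0.8/0.23 = 3.4783.
Posterior odds = 0.075269 × 3.4783 = 0.26180, so P(H|E) = 0.26180/(1+0.26180) = 0.207.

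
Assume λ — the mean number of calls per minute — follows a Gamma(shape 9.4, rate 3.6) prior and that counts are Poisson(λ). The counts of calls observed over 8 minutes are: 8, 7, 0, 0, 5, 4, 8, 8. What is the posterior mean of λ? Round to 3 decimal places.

The Poisson likelihood adds the total count to the shape and the number of exposure periods to the rate. Here ∑xᵢ = 40 and n = 8, so shape 9.4→49.4 and rate 3.6→11.6.
Posterior mean = shape/rate = 49.4/11.6 = 4.259.

Posterior mean ≈ 4.259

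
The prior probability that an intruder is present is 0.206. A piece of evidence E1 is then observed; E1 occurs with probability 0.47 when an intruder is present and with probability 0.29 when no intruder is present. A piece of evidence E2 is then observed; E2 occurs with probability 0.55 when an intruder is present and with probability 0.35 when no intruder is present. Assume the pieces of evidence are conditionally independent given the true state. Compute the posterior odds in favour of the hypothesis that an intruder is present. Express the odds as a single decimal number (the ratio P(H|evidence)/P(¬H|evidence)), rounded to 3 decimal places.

Prior odds = 0.206/(1−0.206) = 0.25945. In log-odds, ln(0.25945) = -1.3492.
Add log likelihood ratios: ln(1.6207) + ln(1.5714) = 0.93484.
Posterior log-odds = -0.41437, so posterior odds = exp(-0.41437) = 0.66076.

Posterior odds ≈ 0.661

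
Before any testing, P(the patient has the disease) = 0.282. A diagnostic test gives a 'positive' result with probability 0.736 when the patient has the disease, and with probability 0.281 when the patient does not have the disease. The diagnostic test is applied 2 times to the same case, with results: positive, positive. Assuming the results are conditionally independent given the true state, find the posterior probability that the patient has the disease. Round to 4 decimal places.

With H the event that the patient has the disease, the joint likelihood of the observed sequence is P(data|H) = 0.736·0.736 = 0.54170 and P(data|¬H) = 0.281·0.281 = 0.078961.
Bayes: P(H|data) = 0.282·0.54170 / (0.282·0.54170 + 0.718·0.078961) = 0.15276/0.20945 = 0.7293.

Posterior P(H) ≈ 0.7293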